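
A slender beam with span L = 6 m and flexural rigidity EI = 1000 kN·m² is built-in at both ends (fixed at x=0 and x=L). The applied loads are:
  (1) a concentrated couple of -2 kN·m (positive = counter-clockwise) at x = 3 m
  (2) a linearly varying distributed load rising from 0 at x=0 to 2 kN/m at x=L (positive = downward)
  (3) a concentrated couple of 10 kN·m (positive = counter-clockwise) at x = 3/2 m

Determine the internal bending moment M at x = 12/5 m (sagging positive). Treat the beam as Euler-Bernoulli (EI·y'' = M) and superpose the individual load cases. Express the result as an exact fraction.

M(12/5) = -3173/1000 kN·m

Load 1 — applied couple M₀=-2 kN·m at a=3 m (b=L-a=3):
  M_1 = R_Ax - M_A  [x≤a] with R_A=-1/2, M_A=-1/2 = (-1/2)·(12/5) - (-1/2) = -7/10 kN·m
Load 2 — triangular load w₀=2 kN/m (0→w₀ over full span):
  M_2 = 3w₀Lx/20 - w₀L²/30 - w₀x³/(6L) = 3·2·6·(12/5)/20 - 2·6²/30 - 2·(12/5)³/(6·6) = 144/125 kN·m
Load 3 — applied couple M₀=10 kN·m at a=3/2 m (b=L-a=9/2):
  M_3 = R_Ax - M_A - M₀  [x>a] with R_A=15/8, M_A=-15/8 = (15/8)·(12/5) - (-15/8) - 10 = -29/8 kN·m
Superposition: M = Σ M_i = -3173/1000 kN·m ≈ -3.173000 kN·m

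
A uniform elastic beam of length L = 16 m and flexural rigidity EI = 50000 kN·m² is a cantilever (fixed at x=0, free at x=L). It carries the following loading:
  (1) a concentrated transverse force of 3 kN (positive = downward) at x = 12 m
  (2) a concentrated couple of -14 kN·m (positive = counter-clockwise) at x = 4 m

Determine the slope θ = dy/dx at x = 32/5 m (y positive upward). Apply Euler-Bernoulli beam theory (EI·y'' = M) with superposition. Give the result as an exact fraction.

Load 1 — point force P=3 kN at a=12 m (b=L-a=4):
  θ_1 = -Px(2a-x)/(2EI)  [x≤a] = -3·(32/5)·(2·12-(32/5))/(2·50000) = -264/78125 rad
Load 2 — applied couple M₀=-14 kN·m at a=4 m (b=L-a=12):
  θ_2 = M₀a/EI  [x>a] = (-14)·4/50000 = -7/6250 rad
Superposition: θ = Σ θ_i = -703/156250 rad ≈ -0.004499 rad

θ(32/5) = -703/156250 rad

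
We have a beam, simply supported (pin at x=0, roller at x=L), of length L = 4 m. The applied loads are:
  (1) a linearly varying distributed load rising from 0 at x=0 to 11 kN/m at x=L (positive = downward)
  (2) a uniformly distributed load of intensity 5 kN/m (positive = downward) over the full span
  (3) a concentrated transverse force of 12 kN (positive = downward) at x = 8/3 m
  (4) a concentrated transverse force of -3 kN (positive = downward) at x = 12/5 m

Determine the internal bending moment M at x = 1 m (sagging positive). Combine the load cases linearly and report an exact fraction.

Load 1 — triangular load w₀=11 kN/m (0→w₀ over full span):
  M_1 = w₀Lx/6 - w₀x³/(6L) = 11·4·1/6 - 11·1³/(6·4) = 55/8 kN·m
Load 2 — uniform load w=5 kN/m over full span:
  M_2 = wx(L-x)/2 = 5·1·(4-1)/2 = 15/2 kN·m
Load 3 — point force P=12 kN at a=8/3 m (b=L-a=4/3):
  M_3 = Pbx/L  [x≤a] = 12·(4/3)·1/4 = 4 kN·m
Load 4 — point force P=-3 kN at a=12/5 m (b=L-a=8/5):
  M_4 = Pbx/L  [x≤a] = (-3)·(8/5)·1/4 = -6/5 kN·m
Superposition: M = Σ M_i = 687/40 kN·m ≈ 17.175000 kN·m

M(1) = 687/40 kN·m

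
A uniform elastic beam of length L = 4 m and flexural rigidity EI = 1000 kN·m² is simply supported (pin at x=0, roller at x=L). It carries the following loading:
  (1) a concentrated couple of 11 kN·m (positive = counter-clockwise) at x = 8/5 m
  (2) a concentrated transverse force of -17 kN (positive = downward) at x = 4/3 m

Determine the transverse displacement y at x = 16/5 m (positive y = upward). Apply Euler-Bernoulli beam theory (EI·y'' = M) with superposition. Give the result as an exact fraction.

Load 1 — applied couple M₀=11 kN·m at a=8/5 m (b=L-a=12/5):
  y_1 = (M₀x³/(6L)-M₀(x-a)²/2+C₁x)/EI  [x>a] with C₁=M₀(3b²-L²)/(6L)=44/75 = (11·(16/5)³/(6·4)-11·((16/5)-(8/5))²/2+(44/75)·(16/5))/1000 = 44/15625 m
Load 2 — point force P=-17 kN at a=4/3 m (b=L-a=8/3):
  y_2 = -Pa(L-x)(2Lx-a²-x²)/(6LEI)  [x>a] = -(-17)·(4/3)·(4-(16/5))·(2·4·(16/5)-(4/3)²-(16/5)²)/(6·4·1000) = 12988/1265625 m
Superposition: y = Σ y_i = 16552/1265625 m ≈ 0.013078 m

y(16/5) = 16552/1265625 m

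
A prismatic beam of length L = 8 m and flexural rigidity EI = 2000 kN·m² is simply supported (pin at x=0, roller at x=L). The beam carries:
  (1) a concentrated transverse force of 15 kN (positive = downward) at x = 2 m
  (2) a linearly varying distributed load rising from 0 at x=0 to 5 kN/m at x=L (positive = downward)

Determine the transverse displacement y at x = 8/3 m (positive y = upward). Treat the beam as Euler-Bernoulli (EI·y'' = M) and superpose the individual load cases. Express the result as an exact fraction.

y(8/3) = -793/7290 m

Load 1 — point force P=15 kN at a=2 m (b=L-a=6):
  y_1 = -Pa(L-x)(2Lx-a²-x²)/(6LEI)  [x>a] = -15·2·(8-(8/3))·(2·8·(8/3)-2²-(8/3)²)/(6·8·2000) = -71/1350 m
Load 2 — triangular load w₀=5 kN/m (0→w₀ over full span):
  y_2 = -w₀x(7L⁴-10L²x²+3x⁴)/(360LEI) = -5·(8/3)·(7·8⁴-10·8²·(8/3)²+3·(8/3)⁴)/(360·8·2000) = -1024/18225 m
Superposition: y = Σ y_i = -793/7290 m ≈ -0.108779 m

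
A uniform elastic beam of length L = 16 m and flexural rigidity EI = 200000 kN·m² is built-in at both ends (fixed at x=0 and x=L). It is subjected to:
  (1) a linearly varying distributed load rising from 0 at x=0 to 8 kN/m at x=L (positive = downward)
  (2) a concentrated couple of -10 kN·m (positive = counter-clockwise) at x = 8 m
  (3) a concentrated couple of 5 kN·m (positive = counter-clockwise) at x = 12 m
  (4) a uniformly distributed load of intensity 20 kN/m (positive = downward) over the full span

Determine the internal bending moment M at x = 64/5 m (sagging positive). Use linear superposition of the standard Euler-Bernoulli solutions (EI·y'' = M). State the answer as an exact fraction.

M(64/5) = -31797/2000 kN·m

Load 1 — triangular load w₀=8 kN/m (0→w₀ over full span):
  M_1 = 3w₀Lx/20 - w₀L²/30 - w₀x³/(6L) = 3·8·16·(64/5)/20 - 8·16²/30 - 8·(64/5)³/(6·16) = 1024/375 kN·m
Load 2 — applied couple M₀=-10 kN·m at a=8 m (b=L-a=8):
  M_2 = R_Ax - M_A - M₀  [x>a] with R_A=-15/16, M_A=-5/2 = (-15/16)·(64/5) - (-5/2) - (-10) = 1/2 kN·m
Load 3 — applied couple M₀=5 kN·m at a=12 m (b=L-a=4):
  M_3 = R_Ax - M_A - M₀  [x>a] with R_A=45/128, M_A=25/16 = (45/128)·(64/5) - (25/16) - 5 = -33/16 kN·m
Load 4 — uniform load w=20 kN/m over full span:
  M_4 = wLx/2 - wL²/12 - wx²/2 = 20·16·(64/5)/2 - 20·16²/12 - 20·(64/5)²/2 = -256/15 kN·m
Superposition: M = Σ M_i = -31797/2000 kN·m ≈ -15.898500 kN·m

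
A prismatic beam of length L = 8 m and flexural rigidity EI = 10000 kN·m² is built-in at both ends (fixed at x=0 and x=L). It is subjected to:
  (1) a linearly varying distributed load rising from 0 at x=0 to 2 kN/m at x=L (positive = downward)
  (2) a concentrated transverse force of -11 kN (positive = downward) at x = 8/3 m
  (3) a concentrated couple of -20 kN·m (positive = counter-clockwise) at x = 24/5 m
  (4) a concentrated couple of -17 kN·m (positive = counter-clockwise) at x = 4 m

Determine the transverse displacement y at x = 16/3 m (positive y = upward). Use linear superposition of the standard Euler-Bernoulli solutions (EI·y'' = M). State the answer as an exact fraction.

Load 1 — triangular load w₀=2 kN/m (0→w₀ over full span):
  y_1 = -w₀x²(L-x)²(x+2L)/(120LEI) = -2·(16/3)²·(8-(16/3))²·((16/3)+2·8)/(120·8·10000) = -2048/2278125 m
Load 2 — point force P=-11 kN at a=8/3 m (b=L-a=16/3):
  y_2 = -Pa²(L-x)²(3bL-(3b+a)(L-x))/(6L³EI)  [x>a] = -(-11)·(8/3)²·(8-(16/3))²·(3·(16/3)·8-(3·(16/3)+(8/3))·(8-(16/3)))/(6·8³·10000) = 1936/1366875 m
Load 3 — applied couple M₀=-20 kN·m at a=24/5 m (b=L-a=16/5):
  y_3 = (R_Ax³/6 - M_Ax²/2 - M₀(x-a)²/2)/EI  [x>a] with R_A=-18/5, M_A=-32/5 = ((-18/5)·(16/3)³/6 - (-32/5)·(16/3)²/2 - (-20)·((16/3)-(24/5))²/2)/10000 = 8/28125 m
Load 4 — applied couple M₀=-17 kN·m at a=4 m (b=L-a=4):
  y_4 = (R_Ax³/6 - M_Ax²/2 - M₀(x-a)²/2)/EI  [x>a] with R_A=-51/16, M_A=-17/4 = ((-51/16)·(16/3)³/6 - (-17/4)·(16/3)²/2 - (-17)·((16/3)-4)²/2)/10000 = -17/33750 m
Superposition: y = Σ y_i = 163/546750 m ≈ 0.000298 m

y(16/3) = 163/546750 m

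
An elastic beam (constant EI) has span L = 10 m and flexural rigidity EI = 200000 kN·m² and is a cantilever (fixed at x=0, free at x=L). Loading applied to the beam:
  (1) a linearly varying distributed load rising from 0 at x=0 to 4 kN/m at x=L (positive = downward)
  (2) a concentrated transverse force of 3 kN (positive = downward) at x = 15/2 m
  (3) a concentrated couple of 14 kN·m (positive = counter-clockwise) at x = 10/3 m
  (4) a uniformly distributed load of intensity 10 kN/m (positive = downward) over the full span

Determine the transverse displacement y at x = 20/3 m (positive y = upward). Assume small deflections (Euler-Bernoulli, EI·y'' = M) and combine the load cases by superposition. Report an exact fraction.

Load 1 — triangular load w₀=4 kN/m (0→w₀ over full span):
  y_1 = (w₀Lx³/12-w₀L²x²/6-w₀x⁵/(120L))/EI = (4·10·(20/3)³/12-4·10²·(20/3)²/6-4·(20/3)⁵/(120·10))/200000 = -184/18225 m
Load 2 — point force P=3 kN at a=15/2 m (b=L-a=5/2):
  y_2 = -Px²(3a-x)/(6EI)  [x≤a] = -3·(20/3)²·(3·(15/2)-(20/3))/(6·200000) = -19/10800 m
Load 3 — applied couple M₀=14 kN·m at a=10/3 m (b=L-a=20/3):
  y_3 = M₀a(2x-a)/(2EI)  [x>a] = 14·(10/3)·(2·(20/3)-(10/3))/(2·200000) = 7/6000 m
Load 4 — uniform load w=10 kN/m over full span:
  y_4 = -wx²(x²-4Lx+6L²)/(24EI) = -10·(20/3)²·((20/3)²-4·10·(20/3)+6·10²)/(24·200000) = -17/486 m
Superposition: y = Σ y_i = -8323/182250 m ≈ -0.045668 m

y(20/3) = -8323/182250 m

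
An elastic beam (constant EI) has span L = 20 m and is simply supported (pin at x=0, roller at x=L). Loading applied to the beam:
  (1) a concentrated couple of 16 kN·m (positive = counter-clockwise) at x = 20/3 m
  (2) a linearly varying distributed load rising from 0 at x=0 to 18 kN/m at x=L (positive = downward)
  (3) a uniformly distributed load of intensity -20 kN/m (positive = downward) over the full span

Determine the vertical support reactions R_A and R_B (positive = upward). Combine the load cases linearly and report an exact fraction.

Load 1 — applied couple M₀=16 kN·m at a=20/3 m (b=L-a=40/3):
  R_A = M₀/L = 16/20 = 4/5 kN
  R_B = -M₀/L = -16/20 = -4/5 kN
Load 2 — triangular load w₀=18 kN/m (0→w₀ over full span):
  R_A = w₀L/6 = 18·20/6 = 60 kN
  R_B = w₀L/3 = 18·20/3 = 120 kN
Load 3 — uniform load w=-20 kN/m over full span:
  R_A = wL/2 = (-20)·20/2 = -200 kN
  R_B = wL/2 = (-20)·20/2 = -200 kN
Superposition: R_A = -696/5 kN, R_B = -404/5 kN

R_A = -696/5 kN, R_B = -404/5 kN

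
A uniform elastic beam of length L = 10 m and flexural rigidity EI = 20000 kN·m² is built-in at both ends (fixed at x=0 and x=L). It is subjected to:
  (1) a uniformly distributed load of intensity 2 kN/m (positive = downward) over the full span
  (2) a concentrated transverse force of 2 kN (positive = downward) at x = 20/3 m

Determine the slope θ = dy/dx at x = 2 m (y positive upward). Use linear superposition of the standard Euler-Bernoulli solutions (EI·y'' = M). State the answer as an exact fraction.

θ(2) = -121/135000 rad

Load 1 — uniform load w=2 kN/m over full span:
  θ_1 = -wx(L-x)(L-2x)/(12EI) = -2·2·(10-2)·(10-2·2)/(12·20000) = -1/1250 rad
Load 2 — point force P=2 kN at a=20/3 m (b=L-a=10/3):
  θ_2 = -Pb²x(2aL-(3a+b)x)/(2L³EI)  [x≤a] = -2·(10/3)²·2·(2·(20/3)·10-(3·(20/3)+(10/3))·2)/(2·10³·20000) = -13/135000 rad
Superposition: θ = Σ θ_i = -121/135000 rad ≈ -0.000896 rad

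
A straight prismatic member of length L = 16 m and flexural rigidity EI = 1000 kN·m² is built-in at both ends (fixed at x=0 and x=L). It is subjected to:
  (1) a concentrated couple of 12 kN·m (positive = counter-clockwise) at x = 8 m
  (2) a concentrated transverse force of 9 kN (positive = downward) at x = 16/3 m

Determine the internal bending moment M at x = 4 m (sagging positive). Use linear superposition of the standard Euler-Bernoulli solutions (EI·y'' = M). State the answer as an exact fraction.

Load 1 — applied couple M₀=12 kN·m at a=8 m (b=L-a=8):
  M_1 = R_Ax - M_A  [x≤a] with R_A=9/8, M_A=3 = (9/8)·4 - 3 = 3/2 kN·m
Load 2 — point force P=9 kN at a=16/3 m (b=L-a=32/3):
  M_2 = Pb²(3a+b)x/L³ - Pab²/L²  [x≤a] = 9·(32/3)²·(3·(16/3)+(32/3))·4/16³ - 9·(16/3)·(32/3)²/16² = 16/3 kN·m
Superposition: M = Σ M_i = 41/6 kN·m ≈ 6.833333 kN·m

M(4) = 41/6 kN·m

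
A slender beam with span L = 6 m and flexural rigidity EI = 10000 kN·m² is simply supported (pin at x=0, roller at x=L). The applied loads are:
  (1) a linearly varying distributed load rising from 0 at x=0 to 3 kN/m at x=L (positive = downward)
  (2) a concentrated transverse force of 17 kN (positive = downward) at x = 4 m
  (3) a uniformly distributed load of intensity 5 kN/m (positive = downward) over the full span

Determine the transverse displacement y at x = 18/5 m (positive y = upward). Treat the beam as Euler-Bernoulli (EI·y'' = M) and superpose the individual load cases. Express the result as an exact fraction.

y(18/5) = -331327/19531250 m

Load 1 — triangular load w₀=3 kN/m (0→w₀ over full span):
  y_1 = -w₀x(7L⁴-10L²x²+3x⁴)/(360LEI) = -3·(18/5)·(7·6⁴-10·6²·(18/5)²+3·(18/5)⁴)/(360·6·10000) = -23976/9765625 m
Load 2 — point force P=17 kN at a=4 m (b=L-a=2):
  y_2 = -Pbx(L²-b²-x²)/(6LEI)  [x≤a] = -17·2·(18/5)·(6²-2²-(18/5)²)/(6·6·10000) = -2023/312500 m
Load 3 — uniform load w=5 kN/m over full span:
  y_3 = -wx(L³-2Lx²+x³)/(24EI) = -5·(18/5)·(6³-2·6·(18/5)²+(18/5)³)/(24·10000) = -2511/312500 m
Superposition: y = Σ y_i = -331327/19531250 m ≈ -0.016964 m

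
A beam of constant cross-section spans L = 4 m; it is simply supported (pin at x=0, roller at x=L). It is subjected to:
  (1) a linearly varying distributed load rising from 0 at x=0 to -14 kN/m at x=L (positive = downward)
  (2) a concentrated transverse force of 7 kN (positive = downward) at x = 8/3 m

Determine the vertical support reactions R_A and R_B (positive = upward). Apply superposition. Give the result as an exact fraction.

Load 1 — triangular load w₀=-14 kN/m (0→w₀ over full span):
  R_A = w₀L/6 = (-14)·4/6 = -28/3 kN
  R_B = w₀L/3 = (-14)·4/3 = -56/3 kN
Load 2 — point force P=7 kN at a=8/3 m (b=L-a=4/3):
  R_A = Pb/L = 7·(4/3)/4 = 7/3 kN
  R_B = Pa/L = 7·(8/3)/4 = 14/3 kN
Superposition: R_A = -7 kN, R_B = -14 kN

R_A = -7 kN, R_B = -14 kN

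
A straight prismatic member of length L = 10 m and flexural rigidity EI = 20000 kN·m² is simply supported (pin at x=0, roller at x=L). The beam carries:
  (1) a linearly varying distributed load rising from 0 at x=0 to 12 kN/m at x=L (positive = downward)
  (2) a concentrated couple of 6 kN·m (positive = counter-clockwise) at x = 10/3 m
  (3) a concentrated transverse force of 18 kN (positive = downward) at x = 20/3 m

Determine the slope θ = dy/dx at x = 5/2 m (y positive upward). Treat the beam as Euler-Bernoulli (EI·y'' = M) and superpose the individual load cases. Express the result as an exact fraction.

Load 1 — triangular load w₀=12 kN/m (0→w₀ over full span):
  θ_1 = -w₀(7L⁴-30L²x²+15x⁴)/(360LEI) = -12·(7·10⁴-30·10²·(5/2)²+15·(5/2)⁴)/(360·10·20000) = -1327/153600 rad
Load 2 — applied couple M₀=6 kN·m at a=10/3 m (b=L-a=20/3):
  θ_2 = (M₀x²/(2L)+C₁)/EI  [x≤a] with C₁=M₀(3b²-L²)/(6L)=10/3 = (6·(5/2)²/(2·10)+(10/3))/20000 = 1/3840 rad
Load 3 — point force P=18 kN at a=20/3 m (b=L-a=10/3):
  θ_3 = -Pb(L²-b²-3x²)/(6LEI)  [x≤a] = -18·(10/3)·(10²-(10/3)²-3·(5/2)²)/(6·10·20000) = -101/28800 rad
Superposition: θ = Σ θ_i = -5477/460800 rad ≈ -0.011886 rad

θ(5/2) = -5477/460800 rad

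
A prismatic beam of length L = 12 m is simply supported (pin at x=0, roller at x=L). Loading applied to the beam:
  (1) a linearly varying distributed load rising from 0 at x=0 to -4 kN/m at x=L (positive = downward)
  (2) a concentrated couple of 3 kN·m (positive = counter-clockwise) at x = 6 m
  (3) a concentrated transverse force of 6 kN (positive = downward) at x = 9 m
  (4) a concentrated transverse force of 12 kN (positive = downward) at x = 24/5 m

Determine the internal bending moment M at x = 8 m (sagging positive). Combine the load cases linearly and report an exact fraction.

M(8) = -241/45 kN·m

Load 1 — triangular load w₀=-4 kN/m (0→w₀ over full span):
  M_1 = w₀Lx/6 - w₀x³/(6L) = (-4)·12·8/6 - (-4)·8³/(6·12) = -320/9 kN·m
Load 2 — applied couple M₀=3 kN·m at a=6 m (b=L-a=6):
  M_2 = M₀x/L - M₀  [x>a] = 3·8/12 - 3 = -1 kN·m
Load 3 — point force P=6 kN at a=9 m (b=L-a=3):
  M_3 = Pbx/L  [x≤a] = 6·3·8/12 = 12 kN·m
Load 4 — point force P=12 kN at a=24/5 m (b=L-a=36/5):
  M_4 = Pa(L-x)/L  [x>a] = 12·(24/5)·(12-8)/12 = 96/5 kN·m
Superposition: M = Σ M_i = -241/45 kN·m ≈ -5.355556 kN·m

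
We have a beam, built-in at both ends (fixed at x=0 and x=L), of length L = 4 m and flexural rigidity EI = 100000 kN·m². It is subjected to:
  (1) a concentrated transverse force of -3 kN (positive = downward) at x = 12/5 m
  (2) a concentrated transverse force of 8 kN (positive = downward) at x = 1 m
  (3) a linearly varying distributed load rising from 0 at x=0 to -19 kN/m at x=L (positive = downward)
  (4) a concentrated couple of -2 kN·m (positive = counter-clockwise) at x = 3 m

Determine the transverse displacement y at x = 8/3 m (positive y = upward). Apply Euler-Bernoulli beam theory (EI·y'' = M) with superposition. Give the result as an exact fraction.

Load 1 — point force P=-3 kN at a=12/5 m (b=L-a=8/5):
  y_1 = -Pa²(L-x)²(3bL-(3b+a)(L-x))/(6L³EI)  [x>a] = -(-3)·(12/5)²·(4-(8/3))²·(3·(8/5)·4-(3·(8/5)+(12/5))·(4-(8/3)))/(6·4³·100000) = 3/390625 m
Load 2 — point force P=8 kN at a=1 m (b=L-a=3):
  y_2 = -Pa²(L-x)²(3bL-(3b+a)(L-x))/(6L³EI)  [x>a] = -8·1²·(4-(8/3))²·(3·3·4-(3·3+1)·(4-(8/3)))/(6·4³·100000) = -17/2025000 m
Load 3 — triangular load w₀=-19 kN/m (0→w₀ over full span):
  y_3 = -w₀x²(L-x)²(x+2L)/(120LEI) = -(-19)·(8/3)²·(4-(8/3))²·((8/3)+2·4)/(120·4·100000) = 608/11390625 m
Load 4 — applied couple M₀=-2 kN·m at a=3 m (b=L-a=1):
  y_4 = (R_Ax³/6 - M_Ax²/2)/EI  [x≤a] with R_A=-9/16, M_A=-5/8 = ((-9/16)·(8/3)³/6 - (-5/8)·(8/3)²/2)/100000 = 1/225000 m
Superposition: y = Σ y_i = 16262/284765625 m ≈ 0.000057 m

y(8/3) = 16262/284765625 m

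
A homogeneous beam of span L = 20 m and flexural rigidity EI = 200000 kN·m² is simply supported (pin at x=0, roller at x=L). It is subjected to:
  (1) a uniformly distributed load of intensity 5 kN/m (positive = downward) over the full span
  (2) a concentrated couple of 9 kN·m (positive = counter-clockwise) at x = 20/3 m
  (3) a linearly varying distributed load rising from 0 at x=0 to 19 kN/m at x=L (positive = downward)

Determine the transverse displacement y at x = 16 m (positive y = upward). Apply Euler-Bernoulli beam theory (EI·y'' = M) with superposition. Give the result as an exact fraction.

Load 1 — uniform load w=5 kN/m over full span:
  y_1 = -wx(L³-2Lx²+x³)/(24EI) = -5·16·(20³-2·20·16²+16³)/(24·200000) = -58/1875 m
Load 2 — applied couple M₀=9 kN·m at a=20/3 m (b=L-a=40/3):
  y_2 = (M₀x³/(6L)-M₀(x-a)²/2+C₁x)/EI  [x>a] with C₁=M₀(3b²-L²)/(6L)=10 = (9·16³/(6·20)-9·(16-(20/3))²/2+10·16)/200000 = 47/125000 m
Load 3 — triangular load w₀=19 kN/m (0→w₀ over full span):
  y_3 = -w₀x(7L⁴-10L²x²+3x⁴)/(360LEI) = -19·16·(7·20⁴-10·20²·16²+3·16⁴)/(360·20·200000) = -4826/78125 m
Superposition: y = Σ y_i = -173119/1875000 m ≈ -0.092330 m

y(16) = -173119/1875000 m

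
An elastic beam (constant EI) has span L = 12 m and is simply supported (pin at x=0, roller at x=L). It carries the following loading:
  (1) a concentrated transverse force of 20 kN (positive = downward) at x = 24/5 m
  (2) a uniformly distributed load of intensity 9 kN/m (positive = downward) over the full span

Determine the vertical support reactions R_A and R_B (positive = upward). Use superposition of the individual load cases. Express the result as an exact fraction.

R_A = 66 kN, R_B = 62 kN

Load 1 — point force P=20 kN at a=24/5 m (b=L-a=36/5):
  R_A = Pb/L = 20·(36/5)/12 = 12 kN
  R_B = Pa/L = 20·(24/5)/12 = 8 kN
Load 2 — uniform load w=9 kN/m over full span:
  R_A = wL/2 = 9·12/2 = 54 kN
  R_B = wL/2 = 9·12/2 = 54 kN
Superposition: R_A = 66 kN, R_B = 62 kN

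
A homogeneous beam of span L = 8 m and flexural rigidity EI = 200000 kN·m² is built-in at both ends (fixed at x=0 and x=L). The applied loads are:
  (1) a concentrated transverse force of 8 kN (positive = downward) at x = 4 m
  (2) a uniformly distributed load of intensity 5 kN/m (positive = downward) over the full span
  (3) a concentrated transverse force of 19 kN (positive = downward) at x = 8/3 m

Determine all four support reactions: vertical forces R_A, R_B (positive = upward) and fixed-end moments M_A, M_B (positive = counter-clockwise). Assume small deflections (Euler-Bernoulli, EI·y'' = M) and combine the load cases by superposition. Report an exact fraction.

R_A = 1028/27 kN, M_A = 1544/27 kN·m, R_B = 781/27 kN, M_B = -1240/27 kN·m

Load 1 — point force P=8 kN at a=4 m (b=L-a=4):
  R_A = Pb²(3a+b)/L³ = 8·4²·(3·4+4)/8³ = 4 kN
  M_A = Pab²/L² = 8·4·4²/8² = 8 kN·m
  R_B = Pa²(a+3b)/L³ = 8·4²·(4+3·4)/8³ = 4 kN
  M_B = -Pa²b/L² = -8·4²·4/8² = -8 kN·m
Load 2 — uniform load w=5 kN/m over full span:
  R_A = wL/2 = 5·8/2 = 20 kN
  M_A = wL²/12 = 5·8²/12 = 80/3 kN·m
  R_B = wL/2 = 5·8/2 = 20 kN
  M_B = -wL²/12 = -5·8²/12 = -80/3 kN·m
Load 3 — point force P=19 kN at a=8/3 m (b=L-a=16/3):
  R_A = Pb²(3a+b)/L³ = 19·(16/3)²·(3·(8/3)+(16/3))/8³ = 380/27 kN
  M_A = Pab²/L² = 19·(8/3)·(16/3)²/8² = 608/27 kN·m
  R_B = Pa²(a+3b)/L³ = 19·(8/3)²·((8/3)+3·(16/3))/8³ = 133/27 kN
  M_B = -Pa²b/L² = -19·(8/3)²·(16/3)/8² = -304/27 kN·m
Superposition: R_A = 1028/27 kN, M_A = 1544/27 kN·m, R_B = 781/27 kN, M_B = -1240/27 kN·m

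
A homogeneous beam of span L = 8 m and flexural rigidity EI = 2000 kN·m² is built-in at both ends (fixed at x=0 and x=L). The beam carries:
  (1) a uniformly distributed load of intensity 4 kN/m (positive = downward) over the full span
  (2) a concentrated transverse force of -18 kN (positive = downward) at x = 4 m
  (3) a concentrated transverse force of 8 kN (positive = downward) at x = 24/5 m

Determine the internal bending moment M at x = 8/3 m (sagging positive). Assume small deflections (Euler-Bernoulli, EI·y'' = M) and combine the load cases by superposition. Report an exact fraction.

Load 1 — uniform load w=4 kN/m over full span:
  M_1 = wLx/2 - wL²/12 - wx²/2 = 4·8·(8/3)/2 - 4·8²/12 - 4·(8/3)²/2 = 64/9 kN·m
Load 2 — point force P=-18 kN at a=4 m (b=L-a=4):
  M_2 = Pb²(3a+b)x/L³ - Pab²/L²  [x≤a] = (-18)·4²·(3·4+4)·(8/3)/8³ - (-18)·4·4²/8² = -6 kN·m
Load 3 — point force P=8 kN at a=24/5 m (b=L-a=16/5):
  M_3 = Pb²(3a+b)x/L³ - Pab²/L²  [x≤a] = 8·(16/5)²·(3·(24/5)+(16/5))·(8/3)/8³ - 8·(24/5)·(16/5)²/8² = 512/375 kN·m
Superposition: M = Σ M_i = 2786/1125 kN·m ≈ 2.476444 kN·m

M(8/3) = 2786/1125 kN·m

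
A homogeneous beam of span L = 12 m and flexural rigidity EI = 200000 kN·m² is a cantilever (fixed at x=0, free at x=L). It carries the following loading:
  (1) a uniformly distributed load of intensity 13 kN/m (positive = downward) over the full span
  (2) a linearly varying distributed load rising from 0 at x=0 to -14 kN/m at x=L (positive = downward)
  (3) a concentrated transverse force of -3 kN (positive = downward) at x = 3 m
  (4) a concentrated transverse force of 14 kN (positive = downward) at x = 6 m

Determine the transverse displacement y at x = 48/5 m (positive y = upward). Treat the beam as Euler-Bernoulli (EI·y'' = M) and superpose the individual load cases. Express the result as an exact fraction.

Load 1 — uniform load w=13 kN/m over full span:
  y_1 = -wx²(x²-4Lx+6L²)/(24EI) = -13·(48/5)²·((48/5)²-4·12·(48/5)+6·12²)/(24·200000) = -241488/1953125 m
Load 2 — triangular load w₀=-14 kN/m (0→w₀ over full span):
  y_2 = (w₀Lx³/12-w₀L²x²/6-w₀x⁵/(120L))/EI = ((-14)·12·(48/5)³/12-(-14)·12²·(48/5)²/6-(-14)·(48/5)⁵/(120·12))/200000 = 4729536/48828125 m
Load 3 — point force P=-3 kN at a=3 m (b=L-a=9):
  y_3 = -Pa²(3x-a)/(6EI)  [x>a] = -(-3)·3²·(3·(48/5)-3)/(6·200000) = 1161/2000000 m
Load 4 — point force P=14 kN at a=6 m (b=L-a=6):
  y_4 = -Pa²(3x-a)/(6EI)  [x>a] = -14·6²·(3·(48/5)-6)/(6·200000) = -1197/125000 m
Superposition: y = Σ y_i = -223602867/6250000000 m ≈ -0.035776 m

y(48/5) = -223602867/6250000000 m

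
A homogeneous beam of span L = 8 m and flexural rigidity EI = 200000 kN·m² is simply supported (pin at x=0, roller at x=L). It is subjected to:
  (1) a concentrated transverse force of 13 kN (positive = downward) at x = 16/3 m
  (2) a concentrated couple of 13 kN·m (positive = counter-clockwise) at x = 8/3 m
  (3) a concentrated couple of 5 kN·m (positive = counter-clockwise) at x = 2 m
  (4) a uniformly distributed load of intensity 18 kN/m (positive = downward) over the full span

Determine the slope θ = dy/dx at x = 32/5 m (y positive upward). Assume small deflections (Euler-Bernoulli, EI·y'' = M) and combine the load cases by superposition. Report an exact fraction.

θ(32/5) = 13377169/8100000000 rad

Load 1 — point force P=13 kN at a=16/3 m (b=L-a=8/3):
  θ_1 = -Pa(2L²-6Lx+3x²+a²)/(6LEI)  [x>a] = -13·(16/3)·(2·8²-6·8·(32/5)+3·(32/5)²+(16/3)²)/(6·8·200000) = 1274/6328125 rad
Load 2 — applied couple M₀=13 kN·m at a=8/3 m (b=L-a=16/3):
  θ_2 = (M₀x²/(2L)-M₀(x-a)+C₁)/EI  [x>a] with C₁=M₀(3b²-L²)/(6L)=52/9 = (13·(32/5)²/(2·8)-13·((32/5)-(8/3))+(52/9))/200000 = -533/11250000 rad
Load 3 — applied couple M₀=5 kN·m at a=2 m (b=L-a=6):
  θ_3 = (M₀x²/(2L)-M₀(x-a)+C₁)/EI  [x>a] with C₁=M₀(3b²-L²)/(6L)=55/12 = (5·(32/5)²/(2·8)-5·((32/5)-2)+(55/12))/200000 = -277/12000000 rad
Load 4 — uniform load w=18 kN/m over full span:
  θ_4 = -w(L³-6Lx²+4x³)/(24EI) = -18·(8³-6·8·(32/5)²+4·(32/5)³)/(24·200000) = 594/390625 rad
Superposition: θ = Σ θ_i = 13377169/8100000000 rad ≈ 0.001652 rad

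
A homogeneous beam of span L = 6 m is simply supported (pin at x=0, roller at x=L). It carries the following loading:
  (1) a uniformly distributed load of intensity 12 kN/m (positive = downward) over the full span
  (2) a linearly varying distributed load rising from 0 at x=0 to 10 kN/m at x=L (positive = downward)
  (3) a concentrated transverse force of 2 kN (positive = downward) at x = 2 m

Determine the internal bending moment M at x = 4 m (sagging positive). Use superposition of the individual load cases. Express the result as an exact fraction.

Load 1 — uniform load w=12 kN/m over full span:
  M_1 = wx(L-x)/2 = 12·4·(6-4)/2 = 48 kN·m
Load 2 — triangular load w₀=10 kN/m (0→w₀ over full span):
  M_2 = w₀Lx/6 - w₀x³/(6L) = 10·6·4/6 - 10·4³/(6·6) = 200/9 kN·m
Load 3 — point force P=2 kN at a=2 m (b=L-a=4):
  M_3 = Pa(L-x)/L  [x>a] = 2·2·(6-4)/6 = 4/3 kN·m
Superposition: M = Σ M_i = 644/9 kN·m ≈ 71.555556 kN·m

M(4) = 644/9 kN·m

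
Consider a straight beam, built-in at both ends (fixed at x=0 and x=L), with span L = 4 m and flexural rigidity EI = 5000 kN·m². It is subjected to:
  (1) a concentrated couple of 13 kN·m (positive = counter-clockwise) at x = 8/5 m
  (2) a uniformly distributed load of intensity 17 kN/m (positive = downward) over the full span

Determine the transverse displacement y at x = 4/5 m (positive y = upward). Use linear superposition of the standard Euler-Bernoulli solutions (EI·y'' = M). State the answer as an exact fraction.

Load 1 — applied couple M₀=13 kN·m at a=8/5 m (b=L-a=12/5):
  y_1 = (R_Ax³/6 - M_Ax²/2)/EI  [x≤a] with R_A=117/25, M_A=39/25 = ((117/25)·(4/5)³/6 - (39/25)·(4/5)²/2)/5000 = -39/1953125 m
Load 2 — uniform load w=17 kN/m over full span:
  y_2 = -wx²(L-x)²/(24EI) = -17·(4/5)²·(4-(4/5))²/(24·5000) = -1088/1171875 m
Superposition: y = Σ y_i = -5557/5859375 m ≈ -0.000948 m

y(4/5) = -5557/5859375 m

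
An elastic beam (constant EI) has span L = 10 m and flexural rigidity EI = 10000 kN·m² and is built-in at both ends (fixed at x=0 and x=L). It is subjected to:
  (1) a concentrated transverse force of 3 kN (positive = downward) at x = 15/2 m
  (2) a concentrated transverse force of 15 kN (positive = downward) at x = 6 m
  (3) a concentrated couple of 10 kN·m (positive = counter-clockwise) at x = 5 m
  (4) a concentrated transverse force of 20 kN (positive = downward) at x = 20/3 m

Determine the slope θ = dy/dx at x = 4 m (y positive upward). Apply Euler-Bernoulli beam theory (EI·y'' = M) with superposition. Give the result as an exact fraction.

θ(4) = -59423/18000000 rad

Load 1 — point force P=3 kN at a=15/2 m (b=L-a=5/2):
  θ_1 = -Pb²x(2aL-(3a+b)x)/(2L³EI)  [x≤a] = -3·(5/2)²·4·(2·(15/2)·10-(3·(15/2)+(5/2))·4)/(2·10³·10000) = -3/16000 rad
Load 2 — point force P=15 kN at a=6 m (b=L-a=4):
  θ_2 = -Pb²x(2aL-(3a+b)x)/(2L³EI)  [x≤a] = -15·4²·4·(2·6·10-(3·6+4)·4)/(2·10³·10000) = -24/15625 rad
Load 3 — applied couple M₀=10 kN·m at a=5 m (b=L-a=5):
  θ_3 = (R_Ax²/2 - M_Ax)/EI  [x≤a] with R_A=3/2, M_A=5/2 = ((3/2)·4²/2 - (5/2)·4)/10000 = 1/5000 rad
Load 4 — point force P=20 kN at a=20/3 m (b=L-a=10/3):
  θ_4 = -Pb²x(2aL-(3a+b)x)/(2L³EI)  [x≤a] = -20·(10/3)²·4·(2·(20/3)·10-(3·(20/3)+(10/3))·4)/(2·10³·10000) = -2/1125 rad
Superposition: θ = Σ θ_i = -59423/18000000 rad ≈ -0.003301 rad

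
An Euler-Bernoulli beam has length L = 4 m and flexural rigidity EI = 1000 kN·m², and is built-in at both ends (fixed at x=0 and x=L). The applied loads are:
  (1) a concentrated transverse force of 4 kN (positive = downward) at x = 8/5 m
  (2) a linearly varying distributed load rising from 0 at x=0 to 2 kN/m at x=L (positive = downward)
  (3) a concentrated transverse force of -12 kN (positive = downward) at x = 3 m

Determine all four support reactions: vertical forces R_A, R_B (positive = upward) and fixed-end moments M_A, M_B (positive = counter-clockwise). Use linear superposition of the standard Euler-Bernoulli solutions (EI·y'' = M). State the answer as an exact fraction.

R_A = 1917/1000 kN, M_A = 1681/1500 kN·m, R_B = -5917/1000 kN, M_B = 1807/500 kN·m

Load 1 — point force P=4 kN at a=8/5 m (b=L-a=12/5):
  R_A = Pb²(3a+b)/L³ = 4·(12/5)²·(3·(8/5)+(12/5))/4³ = 324/125 kN
  M_A = Pab²/L² = 4·(8/5)·(12/5)²/4² = 288/125 kN·m
  R_B = Pa²(a+3b)/L³ = 4·(8/5)²·((8/5)+3·(12/5))/4³ = 176/125 kN
  M_B = -Pa²b/L² = -4·(8/5)²·(12/5)/4² = -192/125 kN·m
Load 2 — triangular load w₀=2 kN/m (0→w₀ over full span):
  R_A = 3w₀L/20 = 3·2·4/20 = 6/5 kN
  M_A = w₀L²/30 = 2·4²/30 = 16/15 kN·m
  R_B = 7w₀L/20 = 7·2·4/20 = 14/5 kN
  M_B = -w₀L²/20 = -2·4²/20 = -8/5 kN·m
Load 3 — point force P=-12 kN at a=3 m (b=L-a=1):
  R_A = Pb²(3a+b)/L³ = (-12)·1²·(3·3+1)/4³ = -15/8 kN
  M_A = Pab²/L² = (-12)·3·1²/4² = -9/4 kN·m
  R_B = Pa²(a+3b)/L³ = (-12)·3²·(3+3·1)/4³ = -81/8 kN
  M_B = -Pa²b/L² = -(-12)·3²·1/4² = 27/4 kN·m
Superposition: R_A = 1917/1000 kN, M_A = 1681/1500 kN·m, R_B = -5917/1000 kN, M_B = 1807/500 kN·m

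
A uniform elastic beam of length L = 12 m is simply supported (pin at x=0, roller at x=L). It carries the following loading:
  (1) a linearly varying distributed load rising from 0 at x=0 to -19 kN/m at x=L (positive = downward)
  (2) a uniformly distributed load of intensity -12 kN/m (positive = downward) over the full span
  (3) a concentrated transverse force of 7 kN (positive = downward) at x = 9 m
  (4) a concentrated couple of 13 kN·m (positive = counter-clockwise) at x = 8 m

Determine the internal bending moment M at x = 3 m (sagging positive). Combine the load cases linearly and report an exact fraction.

Load 1 — triangular load w₀=-19 kN/m (0→w₀ over full span):
  M_1 = w₀Lx/6 - w₀x³/(6L) = (-19)·12·3/6 - (-19)·3³/(6·12) = -855/8 kN·m
Load 2 — uniform load w=-12 kN/m over full span:
  M_2 = wx(L-x)/2 = (-12)·3·(12-3)/2 = -162 kN·m
Load 3 — point force P=7 kN at a=9 m (b=L-a=3):
  M_3 = Pbx/L  [x≤a] = 7·3·3/12 = 21/4 kN·m
Load 4 — applied couple M₀=13 kN·m at a=8 m (b=L-a=4):
  M_4 = M₀x/L  [x≤a] = 13·3/12 = 13/4 kN·m
Superposition: M = Σ M_i = -2083/8 kN·m ≈ -260.375000 kN·m

M(3) = -2083/8 kN·m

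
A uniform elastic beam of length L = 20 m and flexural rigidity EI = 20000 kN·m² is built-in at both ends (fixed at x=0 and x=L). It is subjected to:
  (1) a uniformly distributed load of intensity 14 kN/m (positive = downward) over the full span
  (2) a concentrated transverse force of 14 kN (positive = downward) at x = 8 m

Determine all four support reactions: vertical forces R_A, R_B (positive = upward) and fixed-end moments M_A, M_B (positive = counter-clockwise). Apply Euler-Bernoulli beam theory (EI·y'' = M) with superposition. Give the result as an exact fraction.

Load 1 — uniform load w=14 kN/m over full span:
  R_A = wL/2 = 14·20/2 = 140 kN
  M_A = wL²/12 = 14·20²/12 = 1400/3 kN·m
  R_B = wL/2 = 14·20/2 = 140 kN
  M_B = -wL²/12 = -14·20²/12 = -1400/3 kN·m
Load 2 — point force P=14 kN at a=8 m (b=L-a=12):
  R_A = Pb²(3a+b)/L³ = 14·12²·(3·8+12)/20³ = 1134/125 kN
  M_A = Pab²/L² = 14·8·12²/20² = 1008/25 kN·m
  R_B = Pa²(a+3b)/L³ = 14·8²·(8+3·12)/20³ = 616/125 kN
  M_B = -Pa²b/L² = -14·8²·12/20² = -672/25 kN·m
Superposition: R_A = 18634/125 kN, M_A = 38024/75 kN·m, R_B = 18116/125 kN, M_B = -37016/75 kN·m

R_A = 18634/125 kN, M_A = 38024/75 kN·m, R_B = 18116/125 kN, M_B = -37016/75 kN·m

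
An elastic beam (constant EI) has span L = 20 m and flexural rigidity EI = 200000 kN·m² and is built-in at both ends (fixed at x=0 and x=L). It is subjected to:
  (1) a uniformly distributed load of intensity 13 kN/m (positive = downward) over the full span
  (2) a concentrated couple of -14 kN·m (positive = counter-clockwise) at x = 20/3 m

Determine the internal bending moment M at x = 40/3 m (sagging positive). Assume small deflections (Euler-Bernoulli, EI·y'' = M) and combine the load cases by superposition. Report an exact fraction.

M(40/3) = 146 kN·m

Load 1 — uniform load w=13 kN/m over full span:
  M_1 = wLx/2 - wL²/12 - wx²/2 = 13·20·(40/3)/2 - 13·20²/12 - 13·(40/3)²/2 = 1300/9 kN·m
Load 2 — applied couple M₀=-14 kN·m at a=20/3 m (b=L-a=40/3):
  M_2 = R_Ax - M_A - M₀  [x>a] with R_A=-14/15, M_A=0 = (-14/15)·(40/3) - 0 - (-14) = 14/9 kN·m
Superposition: M = Σ M_i = 146 kN·m ≈ 146.000000 kN·m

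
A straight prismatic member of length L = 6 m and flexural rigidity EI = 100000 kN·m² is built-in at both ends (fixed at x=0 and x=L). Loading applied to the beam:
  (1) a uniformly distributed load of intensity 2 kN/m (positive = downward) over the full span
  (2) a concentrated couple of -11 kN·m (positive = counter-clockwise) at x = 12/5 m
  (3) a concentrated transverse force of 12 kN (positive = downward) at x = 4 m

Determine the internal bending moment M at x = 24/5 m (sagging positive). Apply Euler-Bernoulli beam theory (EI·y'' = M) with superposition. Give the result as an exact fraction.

Load 1 — uniform load w=2 kN/m over full span:
  M_1 = wLx/2 - wL²/12 - wx²/2 = 2·6·(24/5)/2 - 2·6²/12 - 2·(24/5)²/2 = -6/25 kN·m
Load 2 — applied couple M₀=-11 kN·m at a=12/5 m (b=L-a=18/5):
  M_2 = R_Ax - M_A - M₀  [x>a] with R_A=-66/25, M_A=-33/25 = (-66/25)·(24/5) - (-33/25) - (-11) = -44/125 kN·m
Load 3 — point force P=12 kN at a=4 m (b=L-a=2):
  M_3 = Pa²(a+3b)(L-x)/L³ - Pa²b/L²  [x>a] = 12·4²·(4+3·2)·(6-(24/5))/6³ - 12·4²·2/6² = 0 kN·m
Superposition: M = Σ M_i = -74/125 kN·m ≈ -0.592000 kN·m

M(24/5) = -74/125 kN·m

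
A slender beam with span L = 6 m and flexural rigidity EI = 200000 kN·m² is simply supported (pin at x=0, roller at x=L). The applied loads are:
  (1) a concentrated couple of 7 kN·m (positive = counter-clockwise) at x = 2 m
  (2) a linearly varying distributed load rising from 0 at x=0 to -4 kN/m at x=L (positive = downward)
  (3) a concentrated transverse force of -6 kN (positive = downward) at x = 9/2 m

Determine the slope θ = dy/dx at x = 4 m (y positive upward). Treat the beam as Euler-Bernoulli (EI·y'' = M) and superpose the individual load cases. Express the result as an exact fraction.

Load 1 — applied couple M₀=7 kN·m at a=2 m (b=L-a=4):
  θ_1 = (M₀x²/(2L)-M₀(x-a)+C₁)/EI  [x>a] with C₁=M₀(3b²-L²)/(6L)=7/3 = (7·4²/(2·6)-7·(4-2)+(7/3))/200000 = -7/600000 rad
Load 2 — triangular load w₀=-4 kN/m (0→w₀ over full span):
  θ_2 = -w₀(7L⁴-30L²x²+15x⁴)/(360LEI) = -(-4)·(7·6⁴-30·6²·4²+15·4⁴)/(360·6·200000) = -91/2250000 rad
Load 3 — point force P=-6 kN at a=9/2 m (b=L-a=3/2):
  θ_3 = -Pb(L²-b²-3x²)/(6LEI)  [x≤a] = -(-6)·(3/2)·(6²-(3/2)²-3·4²)/(6·6·200000) = -57/3200000 rad
Superposition: θ = Σ θ_i = -10069/144000000 rad ≈ -0.000070 rad

θ(4) = -10069/144000000 rad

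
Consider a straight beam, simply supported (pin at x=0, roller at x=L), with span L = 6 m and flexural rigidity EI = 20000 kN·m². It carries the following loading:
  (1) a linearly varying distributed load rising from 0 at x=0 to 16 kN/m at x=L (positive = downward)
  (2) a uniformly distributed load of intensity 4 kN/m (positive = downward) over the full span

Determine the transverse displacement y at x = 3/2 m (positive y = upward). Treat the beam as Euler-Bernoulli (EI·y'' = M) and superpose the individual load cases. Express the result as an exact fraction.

y(3/2) = -2241/320000 m

Load 1 — triangular load w₀=16 kN/m (0→w₀ over full span):
  y_1 = -w₀x(7L⁴-10L²x²+3x⁴)/(360LEI) = -16·(3/2)·(7·6⁴-10·6²·(3/2)²+3·(3/2)⁴)/(360·6·20000) = -2943/640000 m
Load 2 — uniform load w=4 kN/m over full span:
  y_2 = -wx(L³-2Lx²+x³)/(24EI) = -4·(3/2)·(6³-2·6·(3/2)²+(3/2)³)/(24·20000) = -1539/640000 m
Superposition: y = Σ y_i = -2241/320000 m ≈ -0.007003 m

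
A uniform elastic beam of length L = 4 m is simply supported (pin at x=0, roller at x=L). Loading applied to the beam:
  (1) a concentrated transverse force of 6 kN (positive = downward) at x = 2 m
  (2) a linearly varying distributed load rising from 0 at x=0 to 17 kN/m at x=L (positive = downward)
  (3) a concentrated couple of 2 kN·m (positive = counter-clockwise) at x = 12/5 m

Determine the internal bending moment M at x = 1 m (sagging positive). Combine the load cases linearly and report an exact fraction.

M(1) = 113/8 kN·m

Load 1 — point force P=6 kN at a=2 m (b=L-a=2):
  M_1 = Pbx/L  [x≤a] = 6·2·1/4 = 3 kN·m
Load 2 — triangular load w₀=17 kN/m (0→w₀ over full span):
  M_2 = w₀Lx/6 - w₀x³/(6L) = 17·4·1/6 - 17·1³/(6·4) = 85/8 kN·m
Load 3 — applied couple M₀=2 kN·m at a=12/5 m (b=L-a=8/5):
  M_3 = M₀x/L  [x≤a] = 2·1/4 = 1/2 kN·m
Superposition: M = Σ M_i = 113/8 kN·m ≈ 14.125000 kN·m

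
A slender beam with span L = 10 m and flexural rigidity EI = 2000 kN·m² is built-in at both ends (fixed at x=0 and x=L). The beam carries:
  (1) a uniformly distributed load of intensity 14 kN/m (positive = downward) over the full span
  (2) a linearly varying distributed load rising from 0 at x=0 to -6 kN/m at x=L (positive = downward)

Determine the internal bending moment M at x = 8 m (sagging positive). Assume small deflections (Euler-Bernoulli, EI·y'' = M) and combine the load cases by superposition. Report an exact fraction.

M(8) = -82/15 kN·m

Load 1 — uniform load w=14 kN/m over full span:
  M_1 = wLx/2 - wL²/12 - wx²/2 = 14·10·8/2 - 14·10²/12 - 14·8²/2 = -14/3 kN·m
Load 2 — triangular load w₀=-6 kN/m (0→w₀ over full span):
  M_2 = 3w₀Lx/20 - w₀L²/30 - w₀x³/(6L) = 3·(-6)·10·8/20 - (-6)·10²/30 - (-6)·8³/(6·10) = -4/5 kN·m
Superposition: M = Σ M_i = -82/15 kN·m ≈ -5.466667 kN·m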